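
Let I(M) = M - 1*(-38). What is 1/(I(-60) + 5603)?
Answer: 1/5581 ≈ 0.00017918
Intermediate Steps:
I(M) = 38 + M (I(M) = M + 38 = 38 + M)
1/(I(-60) + 5603) = 1/((38 - 60) + 5603) = 1/(-22 + 5603) = 1/5581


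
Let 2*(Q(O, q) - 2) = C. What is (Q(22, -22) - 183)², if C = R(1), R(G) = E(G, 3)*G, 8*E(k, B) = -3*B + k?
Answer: 131769/4 ≈ 32942.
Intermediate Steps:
E(k, B) = -3*B/8 + k/8 (E(k, B) = (-3*B + k)/8 = (k - 3*B)/8 = -3*B/8 + k/8)
R(G) = G*(-9/8 + G/8) (R(G) = (-3/8*3 + G/8)*G = (-9/8 + G/8)*G = G*(-9/8 + G/8))
C = -1 (C = (⅛)*1*(-9 + 1) = (⅛)*1*(-8) = -1)
Q(O, q) = 3/2 (Q(O, q) = 2 + (½)*(-1) = 2 - ½ = 3/2)
(Q(22, -22) - 183)² = (3/2 - 183)² = (-363/2)² = 131769/4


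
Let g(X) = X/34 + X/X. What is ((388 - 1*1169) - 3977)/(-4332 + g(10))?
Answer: 40443/36811 ≈ 1.0987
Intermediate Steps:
g(X) = 1 + X/34 (g(X) = X*(1/34) + 1 = X/34 + 1 = 1 + X/34)
((388 - 1*1169) - 3977)/(-4332 + g(10)) = ((388 - 1*1169) - 3977)/(-4332 + (1 + (1/34)*10)) = ((388 - 1169) - 3977)/(-4332 + (1 + 5/17)) = (-781 - 3977)/(-4332 + 22/17) = -4758/(-73622/17) = -4758*(-17/73622) = 40443/36811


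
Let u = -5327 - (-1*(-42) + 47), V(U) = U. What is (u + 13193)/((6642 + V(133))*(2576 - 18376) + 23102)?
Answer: -7777/107021898 ≈ -7.2667e-5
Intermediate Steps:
u = -5416 (u = -5327 - (42 + 47) = -5327 - 1*89 = -5327 - 89 = -5416)
(u + 13193)/((6642 + V(133))*(2576 - 18376) + 23102) = (-5416 + 13193)/((6642 + 133)*(2576 - 18376) + 23102) = 7777/(6775*(-15800) + 23102) = 7777/(-107045000 + 23102) = 7777/(-107021898) = 7777*(-1/107021898) = -7777/107021898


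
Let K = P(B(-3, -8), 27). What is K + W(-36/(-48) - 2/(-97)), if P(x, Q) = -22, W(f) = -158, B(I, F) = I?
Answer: -180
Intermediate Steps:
K = -22
K + W(-36/(-48) - 2/(-97)) = -22 - 158 = -180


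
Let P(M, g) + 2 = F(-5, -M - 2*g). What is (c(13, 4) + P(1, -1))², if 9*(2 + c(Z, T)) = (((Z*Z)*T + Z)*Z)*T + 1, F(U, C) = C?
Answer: 15824484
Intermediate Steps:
P(M, g) = -2 - M - 2*g (P(M, g) = -2 + (-M - 2*g) = -2 - M - 2*g)
c(Z, T) = -17/9 + T*Z*(Z + T*Z²)/9 (c(Z, T) = -2 + ((((Z*Z)*T + Z)*Z)*T + 1)/9 = -2 + (((Z²*T + Z)*Z)*T + 1)/9 = -2 + (((T*Z² + Z)*Z)*T + 1)/9 = -2 + (((Z + T*Z²)*Z)*T + 1)/9 = -2 + ((Z*(Z + T*Z²))*T + 1)/9 = -2 + (T*Z*(Z + T*Z²) + 1)/9 = -2 + (1 + T*Z*(Z + T*Z²))/9 = -2 + (⅑ + T*Z*(Z + T*Z²)/9) = -17/9 + T*Z*(Z + T*Z²)/9)
(c(13, 4) + P(1, -1))² = ((-17/9 + (⅑)*4*13² + (⅑)*4²*13³) + (-2 - 1*1 - 2*(-1)))² = ((-17/9 + (⅑)*4*169 + (⅑)*16*2197) + (-2 - 1 + 2))² = ((-17/9 + 676/9 + 35152/9) - 1)² = (3979 - 1)² = 3978² = 15824484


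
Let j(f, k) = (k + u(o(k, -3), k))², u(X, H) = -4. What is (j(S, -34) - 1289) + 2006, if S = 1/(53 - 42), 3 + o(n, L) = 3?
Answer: 2161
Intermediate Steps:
o(n, L) = 0 (o(n, L) = -3 + 3 = 0)
S = 1/11 ≈ 0.090909
j(f, k) = (-4 + k)² (j(f, k) = (k - 4)² = (-4 + k)²)
(j(S, -34) - 1289) + 2006 = ((-4 - 34)² - 1289) + 2006 = ((-38)² - 1289) + 2006 = (1444 - 1289) + 2006 = 155 + 2006 = 2161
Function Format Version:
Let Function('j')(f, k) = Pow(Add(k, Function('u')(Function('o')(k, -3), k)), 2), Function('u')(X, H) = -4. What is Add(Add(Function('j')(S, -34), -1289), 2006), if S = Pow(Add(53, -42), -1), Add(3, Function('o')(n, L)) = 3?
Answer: 2161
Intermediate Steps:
Function('o')(n, L) = 0 (Function('o')(n, L) = Add(-3, 3) = 0)
S = Rational(1, 11) (S = Pow(11, -1) = Rational(1, 11) ≈ 0.090909)
Function('j')(f, k) = Pow(Add(-4, k), 2) (Function('j')(f, k) = Pow(Add(k, -4), 2) = Pow(Add(-4, k), 2))
Add(Add(Function('j')(S, -34), -1289), 2006) = Add(Add(Pow(Add(-4, -34), 2), -1289), 2006) = Add(Add(Pow(-38, 2), -1289), 2006) = Add(Add(1444, -1289), 2006) = Add(155, 2006) = 2161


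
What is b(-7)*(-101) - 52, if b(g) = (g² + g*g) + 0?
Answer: -9950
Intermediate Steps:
b(g) = 2*g² (b(g) = (g² + g²) + 0 = 2*g² + 0 = 2*g²)
b(-7)*(-101) - 52 = (2*(-7)²)*(-101) - 52 = (2*49)*(-101) - 52 = 98*(-101) - 52 = -9898 - 52 = -9950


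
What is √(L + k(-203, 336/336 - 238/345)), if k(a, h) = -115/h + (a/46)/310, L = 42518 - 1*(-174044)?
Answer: 29*√149619642975845/762910 ≈ 464.96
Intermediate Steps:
L = 216562 (L = 42518 + 174044 = 216562)
k(a, h) = -115/h + a/14260 (k(a, h) = -115/h + (a*(1/46))*(1/310) = -115/h + (a/46)*(1/310) = -115/h + a/14260)
√(L + k(-203, 336/336 - 238/345)) = √(216562 + (-115/(336/336 - 238/345) + (1/14260)*(-203))) = √(216562 + (-115/(336*(1/336) - 238*1/345) - 203/14260)) = √(216562 + (-115/(1 - 238/345) - 203/14260)) = √(216562 + (-115/107/345 - 203/14260)) = √(216562 + (-115*345/107 - 203/14260)) = √(216562 + (-39675/107 - 203/14260)) = √(216562 - 565787221/1525820) = √(329868843619/1525820) = 29*√149619642975845/762910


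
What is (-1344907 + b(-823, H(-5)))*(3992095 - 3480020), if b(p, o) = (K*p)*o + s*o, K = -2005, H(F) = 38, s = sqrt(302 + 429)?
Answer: 31420647015725 + 19458850*sqrt(731) ≈ 3.1421e+13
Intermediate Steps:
s = sqrt(731) ≈ 27.037
b(p, o) = o*sqrt(731) - 2005*o*p (b(p, o) = (-2005*p)*o + sqrt(731)*o = -2005*o*p + o*sqrt(731) = o*sqrt(731) - 2005*o*p)
(-1344907 + b(-823, H(-5)))*(3992095 - 3480020) = (-1344907 + 38*(sqrt(731) - 2005*(-823)))*(3992095 - 3480020) = (-1344907 + 38*(sqrt(731) + 1650115))*512075 = (-1344907 + 38*(1650115 + sqrt(731)))*512075 = (-1344907 + (62704370 + 38*sqrt(731)))*512075 = (61359463 + 38*sqrt(731))*512075 = 31420647015725 + 19458850*sqrt(731)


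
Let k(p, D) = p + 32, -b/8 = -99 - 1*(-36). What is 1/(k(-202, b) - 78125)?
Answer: -1/78295 ≈ -1.2772e-5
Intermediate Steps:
b = 504 (b = -8*(-99 - 1*(-36)) = -8*(-99 + 36) = -8*(-63) = 504)
k(p, D) = 32 + p
1/(k(-202, b) - 78125) = 1/((32 - 202) - 78125) = 1/(-170 - 78125) = 1/(-78295) = -1/78295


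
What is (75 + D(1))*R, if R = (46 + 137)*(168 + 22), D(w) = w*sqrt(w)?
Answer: 2642520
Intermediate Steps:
D(w) = w**(3/2)
R = 34770 (R = 183*190 = 34770)
(75 + D(1))*R = (75 + 1**(3/2))*34770 = (75 + 1)*34770 = 76*34770 = 2642520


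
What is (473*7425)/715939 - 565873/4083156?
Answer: 180974225989/37964813292 ≈ 4.7669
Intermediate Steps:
(473*7425)/715939 - 565873/4083156 = 3512025*(1/715939) - 565873*1/4083156 = 3512025/715939 - 7349/53028 = 180974225989/37964813292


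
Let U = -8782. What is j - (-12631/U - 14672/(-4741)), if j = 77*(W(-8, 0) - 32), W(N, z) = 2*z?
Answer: -102778511443/41635462 ≈ -2468.5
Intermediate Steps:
j = -2464 (j = 77*(2*0 - 32) = 77*(0 - 32) = 77*(-32) = -2464)
j - (-12631/U - 14672/(-4741)) = -2464 - (-12631/(-8782) - 14672/(-4741)) = -2464 - (-12631*(-1/8782) - 14672*(-1/4741)) = -2464 - (12631/8782 + 14672/4741) = -2464 - 1*188733075/41635462 = -2464 - 188733075/41635462 = -102778511443/41635462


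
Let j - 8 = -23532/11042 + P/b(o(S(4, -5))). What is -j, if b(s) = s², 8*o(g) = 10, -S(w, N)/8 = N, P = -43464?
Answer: 3838625854/138025 ≈ 27811.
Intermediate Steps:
S(w, N) = -8*N
o(g) = 5/4 (o(g) = (⅛)*10 = 5/4)
j = -3838625854/138025 (j = 8 + (-23532/11042 - 43464/((5/4)²)) = 8 + (-23532*1/11042 - 43464/25/16) = 8 + (-11766/5521 - 43464*16/25) = 8 + (-11766/5521 - 695424/25) = 8 - 3839730054/138025 = -3838625854/138025 ≈ -27811.)
-j = -1*(-3838625854/138025) = 3838625854/138025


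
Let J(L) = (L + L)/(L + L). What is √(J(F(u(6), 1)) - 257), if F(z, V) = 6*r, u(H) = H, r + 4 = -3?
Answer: 16*I ≈ 16.0*I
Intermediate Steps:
r = -7 (r = -4 - 3 = -7)
F(z, V) = -42 (F(z, V) = 6*(-7) = -42)
J(L) = 1 (J(L) = (2*L)/((2*L)) = (2*L)*(1/(2*L)) = 1)
√(J(F(u(6), 1)) - 257) = √(1 - 257) = √(-256) = 16*I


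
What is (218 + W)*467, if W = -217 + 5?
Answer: 2802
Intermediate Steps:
W = -212
(218 + W)*467 = (218 - 212)*467 = 6*467 = 2802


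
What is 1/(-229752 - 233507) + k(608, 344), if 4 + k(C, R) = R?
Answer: 157508059/463259 ≈ 340.00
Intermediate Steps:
k(C, R) = -4 + R
1/(-229752 - 233507) + k(608, 344) = 1/(-229752 - 233507) + (-4 + 344) = 1/(-463259) + 340 = -1/463259 + 340 = 157508059/463259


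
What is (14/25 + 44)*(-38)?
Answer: -42332/25 ≈ -1693.3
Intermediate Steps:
(14/25 + 44)*(-38) = (1114/25)*(-38) = -42332/25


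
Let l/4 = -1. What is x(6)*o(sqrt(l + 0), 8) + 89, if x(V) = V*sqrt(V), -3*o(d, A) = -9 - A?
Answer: 89 + 34*sqrt(6) ≈ 172.28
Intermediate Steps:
l = -4 (l = 4*(-1) = -4)
o(d, A) = 3 + A/3 (o(d, A) = -(-9 - A)/3 = 3 + A/3)
x(V) = V**(3/2)
x(6)*o(sqrt(l + 0), 8) + 89 = 6**(3/2)*(3 + (1/3)*8) + 89 = (6*sqrt(6))*(3 + 8/3) + 89 = (6*sqrt(6))*(17/3) + 89 = 34*sqrt(6) + 89 = 89 + 34*sqrt(6)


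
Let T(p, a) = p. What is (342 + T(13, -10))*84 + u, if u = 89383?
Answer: 119203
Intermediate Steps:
(342 + T(13, -10))*84 + u = (342 + 13)*84 + 89383 = 355*84 + 89383 = 29820 + 89383 = 119203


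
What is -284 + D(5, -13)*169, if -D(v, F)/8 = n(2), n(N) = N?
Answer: -2988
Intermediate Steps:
D(v, F) = -16 (D(v, F) = -8*2 = -16)
-284 + D(5, -13)*169 = -284 - 16*169 = -284 - 2704 = -2988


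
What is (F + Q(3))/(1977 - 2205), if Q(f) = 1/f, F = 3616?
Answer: -571/36 ≈ -15.861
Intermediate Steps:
(F + Q(3))/(1977 - 2205) = (3616 + 1/3)/(1977 - 2205) = (3616 + 1/3)/(-228) = (10849/3)*(-1/228) = -571/36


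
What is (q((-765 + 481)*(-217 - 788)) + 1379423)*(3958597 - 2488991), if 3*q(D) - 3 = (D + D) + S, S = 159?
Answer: 2306924305742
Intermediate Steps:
q(D) = 54 + 2*D/3 (q(D) = 1 + ((D + D) + 159)/3 = 1 + (2*D + 159)/3 = 1 + (159 + 2*D)/3 = 1 + (53 + 2*D/3) = 54 + 2*D/3)
(q((-765 + 481)*(-217 - 788)) + 1379423)*(3958597 - 2488991) = ((54 + 2*((-765 + 481)*(-217 - 788))/3) + 1379423)*(3958597 - 2488991) = ((54 + 2*(-284*(-1005))/3) + 1379423)*1469606 = ((54 + (⅔)*285420) + 1379423)*1469606 = ((54 + 190280) + 1379423)*1469606 = (190334 + 1379423)*1469606 = 1569757*1469606 = 2306924305742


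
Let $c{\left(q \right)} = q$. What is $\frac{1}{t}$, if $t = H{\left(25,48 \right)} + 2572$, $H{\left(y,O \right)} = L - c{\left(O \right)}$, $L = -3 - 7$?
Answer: $\frac{1}{2514} \approx 0.00039777$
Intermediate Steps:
$L = -10$ ($L = -3 - 7 = -10$)
$H{\left(y,O \right)} = -10 - O$
$t = 2514$ ($t = \left(-10 - 48\right) + 2572 = -58 + 2572 = 2514$)
$\frac{1}{t} = \frac{1}{2514}$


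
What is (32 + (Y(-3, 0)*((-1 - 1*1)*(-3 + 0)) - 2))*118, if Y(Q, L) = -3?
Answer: 1416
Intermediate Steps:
(32 + (Y(-3, 0)*((-1 - 1*1)*(-3 + 0)) - 2))*118 = (32 + (-3*(-1 - 1*1)*(-3 + 0) - 2))*118 = (32 + (-3*(-1 - 1)*(-3) - 2))*118 = (32 + (-(-6)*(-3) - 2))*118 = (32 + (-3*6 - 2))*118 = (32 + (-18 - 2))*118 = (32 - 20)*118 = 12*118 = 1416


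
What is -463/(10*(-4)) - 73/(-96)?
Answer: 5921/480 ≈ 12.335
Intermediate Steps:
-463/(10*(-4)) - 73/(-96) = -463/(-40) - 73*(-1/96) = -463*(-1/40) + 73/96 = 463/40 + 73/96 = 5921/480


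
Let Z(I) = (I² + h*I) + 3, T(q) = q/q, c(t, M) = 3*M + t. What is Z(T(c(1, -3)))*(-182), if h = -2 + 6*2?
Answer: -2548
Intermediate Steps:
h = 10 (h = -2 + 12 = 10)
c(t, M) = t + 3*M
T(q) = 1
Z(I) = 3 + I² + 10*I (Z(I) = (I² + 10*I) + 3 = 3 + I² + 10*I)
Z(T(c(1, -3)))*(-182) = (3 + 1² + 10*1)*(-182) = (3 + 1 + 10)*(-182) = 14*(-182) = -2548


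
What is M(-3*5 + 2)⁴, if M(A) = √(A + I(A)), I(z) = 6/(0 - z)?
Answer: 26569/169 ≈ 157.21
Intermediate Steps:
I(z) = -6/z (I(z) = 6/((-z)) = 6*(-1/z) = -6/z)
M(A) = √(A - 6/A)
M(-3*5 + 2)⁴ = (√((-3*5 + 2) - 6/(-3*5 + 2)))⁴ = (√((-15 + 2) - 6/(-15 + 2)))⁴ = (√(-13 - 6/(-13)))⁴ = (√(-13 - 6*(-1/13)))⁴ = (√(-13 + 6/13))⁴ = (√(-163/13))⁴ = (I*√2119/13)⁴ = 26569/169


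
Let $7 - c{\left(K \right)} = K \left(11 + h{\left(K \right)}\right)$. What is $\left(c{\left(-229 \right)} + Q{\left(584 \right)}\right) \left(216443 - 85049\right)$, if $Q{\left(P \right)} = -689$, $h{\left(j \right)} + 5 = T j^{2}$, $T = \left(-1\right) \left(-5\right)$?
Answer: $7889636427978$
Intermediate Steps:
$T = 5$
$h{\left(j \right)} = -5 + 5 j^{2}$
$c{\left(K \right)} = 7 - K \left(6 + 5 K^{2}\right)$ ($c{\left(K \right)} = 7 - K \left(11 + \left(-5 + 5 K^{2}\right)\right) = 7 - K \left(6 + 5 K^{2}\right)$)
$\left(c{\left(-229 \right)} + Q{\left(584 \right)}\right) \left(216443 - 85049\right) = \left(\left(7 - -1374 - 5 \left(-229\right)^{3}\right) - 689\right) \left(216443 - 85049\right) = \left(\left(7 + 1374 - -60044945\right) - 689\right) 131394 = \left(\left(7 + 1374 + 60044945\right) - 689\right) 131394 = \left(60046326 - 689\right) 131394 = 60045637 \cdot 131394 = 7889636427978$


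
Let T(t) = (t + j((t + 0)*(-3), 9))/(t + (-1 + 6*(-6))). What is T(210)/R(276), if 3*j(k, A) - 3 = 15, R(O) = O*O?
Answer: 3/183034 ≈ 1.6390e-5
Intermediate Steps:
R(O) = O²
j(k, A) = 6 (j(k, A) = 1 + (⅓)*15 = 1 + 5 = 6)
T(t) = (6 + t)/(-37 + t) (T(t) = (t + 6)/(t + (-1 + 6*(-6))) = (6 + t)/(t + (-1 - 36)) = (6 + t)/(t - 37) = (6 + t)/(-37 + t))
T(210)/R(276) = ((6 + 210)/(-37 + 210))/(276²) = (216/173)/76176 = ((1/173)*216)*(1/76176) = (216/173)*(1/76176) = 3/183034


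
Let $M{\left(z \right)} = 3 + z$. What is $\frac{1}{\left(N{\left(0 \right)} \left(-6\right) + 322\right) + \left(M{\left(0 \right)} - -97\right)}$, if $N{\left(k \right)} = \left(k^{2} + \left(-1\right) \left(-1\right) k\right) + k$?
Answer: $\frac{1}{422} \approx 0.0023697$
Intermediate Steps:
$N{\left(k \right)} = k^{2} + 2 k$ ($N{\left(k \right)} = \left(k^{2} + 1 k\right) + k = \left(k^{2} + k\right) + k = \left(k + k^{2}\right) + k = k^{2} + 2 k$)
$\frac{1}{\left(N{\left(0 \right)} \left(-6\right) + 322\right) + \left(M{\left(0 \right)} - -97\right)} = \frac{1}{\left(0 \left(2 + 0\right) \left(-6\right) + 322\right) + \left(\left(3 + 0\right) - -97\right)} = \frac{1}{\left(0 \cdot 2 \left(-6\right) + 322\right) + \left(3 + 97\right)} = \frac{1}{\left(0 \left(-6\right) + 322\right) + 100} = \frac{1}{\left(0 + 322\right) + 100} = \frac{1}{322 + 100} = \frac{1}{422}$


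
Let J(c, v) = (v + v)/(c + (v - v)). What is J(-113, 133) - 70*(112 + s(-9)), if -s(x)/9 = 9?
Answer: -245476/113 ≈ -2172.4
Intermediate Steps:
s(x) = -81 (s(x) = -9*9 = -81)
J(c, v) = 2*v/c (J(c, v) = (2*v)/(c + 0) = (2*v)/c = 2*v/c)
J(-113, 133) - 70*(112 + s(-9)) = 2*133/(-113) - 70*(112 - 81) = 2*133*(-1/113) - 70*31 = -266/113 - 1*2170 = -266/113 - 2170 = -245476/113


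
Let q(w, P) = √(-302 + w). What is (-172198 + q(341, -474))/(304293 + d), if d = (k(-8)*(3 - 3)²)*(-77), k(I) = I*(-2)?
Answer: -172198/304293 + √39/304293 ≈ -0.56588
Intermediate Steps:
k(I) = -2*I
d = 0 (d = ((-2*(-8))*(3 - 3)²)*(-77) = (16*0²)*(-77) = (16*0)*(-77) = 0*(-77) = 0)
(-172198 + q(341, -474))/(304293 + d) = (-172198 + √(-302 + 341))/(304293 + 0) = (-172198 + √39)/304293 = (-172198 + √39)*(1/304293) = -172198/304293 + √39/304293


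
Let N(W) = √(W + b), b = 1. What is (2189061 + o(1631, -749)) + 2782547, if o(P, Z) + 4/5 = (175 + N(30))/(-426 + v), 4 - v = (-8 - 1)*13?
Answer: 1516340021/305 - √31/305 ≈ 4.9716e+6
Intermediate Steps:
v = 121 (v = 4 - (-8 - 1)*13 = 4 - (-9)*13 = 4 - 1*(-117) = 4 + 117 = 121)
N(W) = √(1 + W) (N(W) = √(W + 1) = √(1 + W))
o(P, Z) = -419/305 - √31/305 (o(P, Z) = -⅘ + (175 + √(1 + 30))/(-426 + 121) = -⅘ + (175 + √31)/(-305) = -⅘ + (175 + √31)*(-1/305) = -⅘ + (-35/61 - √31/305) = -419/305 - √31/305)
(2189061 + o(1631, -749)) + 2782547 = (2189061 + (-419/305 - √31/305)) + 2782547 = (667663186/305 - √31/305) + 2782547 = 1516340021/305 - √31/305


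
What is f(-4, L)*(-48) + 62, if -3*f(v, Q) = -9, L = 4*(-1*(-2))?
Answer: -82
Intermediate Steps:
L = 8 (L = 4*2 = 8)
f(v, Q) = 3 (f(v, Q) = -⅓*(-9) = 3)
f(-4, L)*(-48) + 62 = 3*(-48) + 62 = -144 + 62 = -82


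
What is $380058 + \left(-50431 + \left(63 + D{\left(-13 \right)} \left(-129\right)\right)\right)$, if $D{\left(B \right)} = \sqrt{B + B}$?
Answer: $329690 - 129 i \sqrt{26} \approx 3.2969 \cdot 10^{5} - 657.77 i$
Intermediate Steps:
$D{\left(B \right)} = \sqrt{2} \sqrt{B}$ ($D{\left(B \right)} = \sqrt{2 B} = \sqrt{2} \sqrt{B}$)
$380058 + \left(-50431 + \left(63 + D{\left(-13 \right)} \left(-129\right)\right)\right) = 380058 - \left(50368 - \sqrt{2} \sqrt{-13} \left(-129\right)\right) = 380058 - \left(50368 - \sqrt{2} i \sqrt{13} \left(-129\right)\right) = 380058 - \left(50368 - i \sqrt{26} \left(-129\right)\right) = 380058 - \left(50368 + 129 i \sqrt{26}\right) = 329690 - 129 i \sqrt{26}$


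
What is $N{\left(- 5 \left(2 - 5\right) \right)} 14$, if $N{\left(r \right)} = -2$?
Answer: $-28$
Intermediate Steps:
$N{\left(- 5 \left(2 - 5\right) \right)} 14 = \left(-2\right) 14 = -28$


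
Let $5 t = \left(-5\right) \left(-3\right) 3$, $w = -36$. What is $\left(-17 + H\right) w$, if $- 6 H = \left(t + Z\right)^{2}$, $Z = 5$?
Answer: $1788$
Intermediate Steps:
$t = 9$ ($t = \frac{\left(-5\right) \left(-3\right) 3}{5} = \frac{15 \cdot 3}{5} = \frac{1}{5} \cdot 45 = 9$)
$H = - \frac{98}{3}$ ($H = - \frac{\left(9 + 5\right)^{2}}{6} = - \frac{14^{2}}{6} = \left(- \frac{1}{6}\right) 196 = - \frac{98}{3} \approx -32.667$)
$\left(-17 + H\right) w = \left(-17 - \frac{98}{3}\right) \left(-36\right) = \left(- \frac{149}{3}\right) \left(-36\right) = 1788$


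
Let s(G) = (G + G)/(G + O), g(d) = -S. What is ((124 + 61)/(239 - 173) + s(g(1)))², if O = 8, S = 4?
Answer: 2809/4356 ≈ 0.64486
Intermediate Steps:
g(d) = -4 (g(d) = -1*4 = -4)
s(G) = 2*G/(8 + G) (s(G) = (G + G)/(G + 8) = (2*G)/(8 + G) = 2*G/(8 + G))
((124 + 61)/(239 - 173) + s(g(1)))² = ((124 + 61)/(239 - 173) + 2*(-4)/(8 - 4))² = (185/66 + 2*(-4)/4)² = (185*(1/66) + 2*(-4)*(¼))² = (185/66 - 2)² = (53/66)² = 2809/4356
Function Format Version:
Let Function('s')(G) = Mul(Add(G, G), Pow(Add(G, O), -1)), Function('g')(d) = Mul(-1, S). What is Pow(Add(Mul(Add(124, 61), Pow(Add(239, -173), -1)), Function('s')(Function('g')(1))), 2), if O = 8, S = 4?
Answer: Rational(2809, 4356) ≈ 0.64486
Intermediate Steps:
Function('g')(d) = -4 (Function('g')(d) = Mul(-1, 4) = -4)
Function('s')(G) = Mul(2, G, Pow(Add(8, G), -1)) (Function('s')(G) = Mul(Add(G, G), Pow(Add(G, 8), -1)) = Mul(Mul(2, G), Pow(Add(8, G), -1)) = Mul(2, G, Pow(Add(8, G), -1)))
Pow(Add(Mul(Add(124, 61), Pow(Add(239, -173), -1)), Function('s')(Function('g')(1))), 2) = Pow(Add(Mul(Add(124, 61), Pow(Add(239, -173), -1)), Mul(2, -4, Pow(Add(8, -4), -1))), 2) = Pow(Add(Mul(185, Pow(66, -1)), Mul(2, -4, Pow(4, -1))), 2) = Pow(Add(Mul(185, Rational(1, 66)), Mul(2, -4, Rational(1, 4))), 2) = Pow(Add(Rational(185, 66), -2), 2) = Pow(Rational(53, 66), 2) = Rational(2809, 4356)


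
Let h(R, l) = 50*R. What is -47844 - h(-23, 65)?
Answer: -46694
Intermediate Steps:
-47844 - h(-23, 65) = -47844 - 50*(-23) = -47844 - 1*(-1150) = -47844 + 1150 = -46694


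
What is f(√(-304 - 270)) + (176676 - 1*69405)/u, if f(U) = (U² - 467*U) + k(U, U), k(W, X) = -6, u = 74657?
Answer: -43193789/74657 - 467*I*√574 ≈ -578.56 - 11189.0*I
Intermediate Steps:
f(U) = -6 + U² - 467*U (f(U) = (U² - 467*U) - 6 = -6 + U² - 467*U)
f(√(-304 - 270)) + (176676 - 1*69405)/u = (-6 + (√(-304 - 270))² - 467*√(-304 - 270)) + (176676 - 1*69405)/74657 = (-6 + (√(-574))² - 467*I*√574) + (176676 - 69405)*(1/74657) = (-6 + (I*√574)² - 467*I*√574) + 107271*(1/74657) = (-6 - 574 - 467*I*√574) + 107271/74657 = (-580 - 467*I*√574) + 107271/74657 = -43193789/74657 - 467*I*√574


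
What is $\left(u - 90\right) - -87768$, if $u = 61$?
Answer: $87739$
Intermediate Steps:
$\left(u - 90\right) - -87768 = \left(61 - 90\right) - -87768 = -29 + 87768 = 87739$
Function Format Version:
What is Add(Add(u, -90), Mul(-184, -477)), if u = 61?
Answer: 87739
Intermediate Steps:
Add(Add(u, -90), Mul(-184, -477)) = Add(Add(61, -90), Mul(-184, -477)) = Add(-29, 87768) = 87739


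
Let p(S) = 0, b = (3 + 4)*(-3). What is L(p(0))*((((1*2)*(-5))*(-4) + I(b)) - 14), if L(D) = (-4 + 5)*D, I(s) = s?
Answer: 0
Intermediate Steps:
b = -21 (b = 7*(-3) = -21)
L(D) = D (L(D) = 1*D = D)
L(p(0))*((((1*2)*(-5))*(-4) + I(b)) - 14) = 0*((((1*2)*(-5))*(-4) - 21) - 14) = 0*(((2*(-5))*(-4) - 21) - 14) = 0*((-10*(-4) - 21) - 14) = 0*((40 - 21) - 14) = 0*(19 - 14) = 0*5 = 0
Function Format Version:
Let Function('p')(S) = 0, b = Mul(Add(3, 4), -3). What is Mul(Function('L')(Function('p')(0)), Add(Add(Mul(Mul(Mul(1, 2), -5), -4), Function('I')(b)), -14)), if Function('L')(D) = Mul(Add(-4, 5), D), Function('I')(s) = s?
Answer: 0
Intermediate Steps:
b = -21 (b = Mul(7, -3) = -21)
Function('L')(D) = D (Function('L')(D) = Mul(1, D) = D)
Mul(Function('L')(Function('p')(0)), Add(Add(Mul(Mul(Mul(1, 2), -5), -4), Function('I')(b)), -14)) = Mul(0, Add(Add(Mul(Mul(Mul(1, 2), -5), -4), -21), -14)) = Mul(0, Add(Add(Mul(Mul(2, -5), -4), -21), -14)) = Mul(0, Add(Add(Mul(-10, -4), -21), -14)) = Mul(0, Add(Add(40, -21), -14)) = Mul(0, Add(19, -14)) = Mul(0, 5) = 0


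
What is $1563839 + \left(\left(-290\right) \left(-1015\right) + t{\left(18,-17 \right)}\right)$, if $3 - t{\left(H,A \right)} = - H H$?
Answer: $1858516$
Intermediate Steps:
$t{\left(H,A \right)} = 3 + H^{2}$ ($t{\left(H,A \right)} = 3 - - H H = 3 - - H^{2} = 3 + H^{2}$)
$1563839 + \left(\left(-290\right) \left(-1015\right) + t{\left(18,-17 \right)}\right) = 1563839 + \left(\left(-290\right) \left(-1015\right) + \left(3 + 18^{2}\right)\right) = 1563839 + \left(294350 + \left(3 + 324\right)\right) = 1563839 + \left(294350 + 327\right) = 1563839 + 294677 = 1858516$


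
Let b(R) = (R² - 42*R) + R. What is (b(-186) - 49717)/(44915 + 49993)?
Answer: -7495/94908 ≈ -0.078971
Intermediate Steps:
b(R) = R² - 41*R
(b(-186) - 49717)/(44915 + 49993) = (-186*(-41 - 186) - 49717)/(44915 + 49993) = (-186*(-227) - 49717)/94908 = (42222 - 49717)*(1/94908) = -7495*1/94908 = -7495/94908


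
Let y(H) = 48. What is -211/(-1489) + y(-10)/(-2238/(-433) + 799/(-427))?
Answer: 13343167601/907782251 ≈ 14.699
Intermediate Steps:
-211/(-1489) + y(-10)/(-2238/(-433) + 799/(-427)) = -211/(-1489) + 48/(-2238/(-433) + 799/(-427)) = -211*(-1/1489) + 48/(-2238*(-1/433) + 799*(-1/427)) = 211/1489 + 48/(2238/433 - 799/427) = 211/1489 + 48/(609659/184891) = 211/1489 + 48*(184891/609659) = 211/1489 + 8874768/609659 = 13343167601/907782251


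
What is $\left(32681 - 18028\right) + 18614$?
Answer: $33267$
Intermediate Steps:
$\left(32681 - 18028\right) + 18614 = 14653 + 18614 = 33267$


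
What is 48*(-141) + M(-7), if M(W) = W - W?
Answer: -6768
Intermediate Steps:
M(W) = 0
48*(-141) + M(-7) = 48*(-141) + 0 = -6768 + 0 = -6768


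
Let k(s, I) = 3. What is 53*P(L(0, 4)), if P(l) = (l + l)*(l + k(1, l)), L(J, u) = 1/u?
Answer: 689/8 ≈ 86.125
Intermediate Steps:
P(l) = 2*l*(3 + l) (P(l) = (l + l)*(l + 3) = (2*l)*(3 + l) = 2*l*(3 + l))
53*P(L(0, 4)) = 53*(2*(3 + 1/4)/4) = 53*(2*(¼)*(3 + ¼)) = 53*(2*(¼)*(13/4)) = 53*(13/8) = 689/8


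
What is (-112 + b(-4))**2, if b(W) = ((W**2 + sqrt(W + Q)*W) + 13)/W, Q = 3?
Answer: 227513/16 - 477*I/2 ≈ 14220.0 - 238.5*I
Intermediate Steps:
b(W) = (13 + W**2 + W*sqrt(3 + W))/W (b(W) = ((W**2 + sqrt(W + 3)*W) + 13)/W = ((W**2 + sqrt(3 + W)*W) + 13)/W = ((W**2 + W*sqrt(3 + W)) + 13)/W = (13 + W**2 + W*sqrt(3 + W))/W)
(-112 + b(-4))**2 = (-112 + (-4 + sqrt(3 - 4) + 13/(-4)))**2 = (-112 + (-4 + sqrt(-1) + 13*(-1/4)))**2 = (-112 + (-4 + I - 13/4))**2 = (-112 + (-29/4 + I))**2 = (-477/4 + I)**2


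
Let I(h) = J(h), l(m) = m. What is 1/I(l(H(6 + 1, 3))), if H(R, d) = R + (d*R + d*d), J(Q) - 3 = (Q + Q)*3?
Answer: 1/225 ≈ 0.0044444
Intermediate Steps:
J(Q) = 3 + 6*Q (J(Q) = 3 + (Q + Q)*3 = 3 + (2*Q)*3 = 3 + 6*Q)
H(R, d) = R + d² + R*d (H(R, d) = R + (R*d + d²) = R + (d² + R*d) = R + d² + R*d)
I(h) = 3 + 6*h
1/I(l(H(6 + 1, 3))) = 1/(3 + 6*((6 + 1) + 3² + (6 + 1)*3)) = 1/(3 + 6*(7 + 9 + 7*3)) = 1/(3 + 6*(7 + 9 + 21)) = 1/(3 + 6*37) = 1/(3 + 222) = 1/225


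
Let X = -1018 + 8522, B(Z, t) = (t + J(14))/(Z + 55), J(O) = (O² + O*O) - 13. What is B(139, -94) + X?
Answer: 1456061/194 ≈ 7505.5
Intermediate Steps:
J(O) = -13 + 2*O² (J(O) = (O² + O²) - 13 = 2*O² - 13 = -13 + 2*O²)
B(Z, t) = (379 + t)/(55 + Z) (B(Z, t) = (t + (-13 + 2*14²))/(Z + 55) = (t + (-13 + 2*196))/(55 + Z) = (t + (-13 + 392))/(55 + Z) = (t + 379)/(55 + Z) = (379 + t)/(55 + Z))
X = 7504
B(139, -94) + X = (379 - 94)/(55 + 139) + 7504 = 285/194 + 7504 = 1456061/194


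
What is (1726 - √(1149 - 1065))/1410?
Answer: 863/705 - √21/705 ≈ 1.2176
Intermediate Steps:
(1726 - √(1149 - 1065))/1410 = (1726 - √84)*(1/1410) = (1726 - 2*√21)*(1/1410) = 863/705 - √21/705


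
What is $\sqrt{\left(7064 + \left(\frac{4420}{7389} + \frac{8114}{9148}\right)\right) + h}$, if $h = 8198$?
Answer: $\frac{\sqrt{1937201750860463990}}{11265762} \approx 123.55$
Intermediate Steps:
$\sqrt{\left(7064 + \left(\frac{4420}{7389} + \frac{8114}{9148}\right)\right) + h} = \sqrt{\left(7064 + \left(\frac{4420}{7389} + \frac{8114}{9148}\right)\right) + 8198} = \sqrt{\left(7064 + \left(4420 \cdot \frac{1}{7389} + 8114 \cdot \frac{1}{9148}\right)\right) + 8198} = \sqrt{\left(7064 + \left(\frac{4420}{7389} + \frac{4057}{4574}\right)\right) + 8198} = \sqrt{\left(7064 + \frac{50194253}{33797286}\right) + 8198} = \sqrt{\frac{238794222557}{33797286} + 8198} = \sqrt{\frac{515864373185}{33797286}} = \frac{\sqrt{1937201750860463990}}{11265762}$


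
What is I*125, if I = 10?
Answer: 1250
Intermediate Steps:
I*125 = 10*125 = 1250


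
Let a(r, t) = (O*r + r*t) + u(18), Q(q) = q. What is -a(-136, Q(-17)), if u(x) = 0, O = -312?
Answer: -44744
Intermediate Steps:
a(r, t) = -312*r + r*t (a(r, t) = (-312*r + r*t) + 0 = -312*r + r*t)
-a(-136, Q(-17)) = -(-136)*(-312 - 17) = -(-136)*(-329) = -1*44744 = -44744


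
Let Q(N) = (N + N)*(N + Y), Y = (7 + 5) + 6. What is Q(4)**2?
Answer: 30976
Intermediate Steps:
Y = 18 (Y = 12 + 6 = 18)
Q(N) = 2*N*(18 + N) (Q(N) = (N + N)*(N + 18) = (2*N)*(18 + N) = 2*N*(18 + N))
Q(4)**2 = (2*4*(18 + 4))**2 = (2*4*22)**2 = 176**2 = 30976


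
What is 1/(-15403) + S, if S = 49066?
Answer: 755763597/15403 ≈ 49066.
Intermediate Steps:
1/(-15403) + S = 1/(-15403) + 49066 = -1/15403 + 49066 = 755763597/15403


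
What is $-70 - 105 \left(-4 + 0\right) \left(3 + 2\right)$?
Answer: $2030$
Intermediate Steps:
$-70 - 105 \left(-4 + 0\right) \left(3 + 2\right) = -70 - 105 \left(\left(-4\right) 5\right) = -70 - -2100 = -70 + 2100 = 2030$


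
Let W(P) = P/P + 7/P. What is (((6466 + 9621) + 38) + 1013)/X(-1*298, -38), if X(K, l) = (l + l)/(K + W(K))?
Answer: 39919363/596 ≈ 66979.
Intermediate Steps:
W(P) = 1 + 7/P
X(K, l) = 2*l/(K + (7 + K)/K) (X(K, l) = (l + l)/(K + (7 + K)/K) = (2*l)/(K + (7 + K)/K) = 2*l/(K + (7 + K)/K))
(((6466 + 9621) + 38) + 1013)/X(-1*298, -38) = (((6466 + 9621) + 38) + 1013)/((2*(-1*298)*(-38)/(7 - 1*298 + (-1*298)²))) = ((16087 + 38) + 1013)/((2*(-298)*(-38)/(7 - 298 + (-298)²))) = (16125 + 1013)/((2*(-298)*(-38)/(7 - 298 + 88804))) = 17138/((2*(-298)*(-38)/88513)) = 17138/((2*(-298)*(-38)*(1/88513))) = 17138/(22648/88513) = 17138*(88513/22648) = 39919363/596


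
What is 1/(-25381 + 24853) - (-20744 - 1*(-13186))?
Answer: 3990623/528 ≈ 7558.0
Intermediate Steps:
1/(-25381 + 24853) - (-20744 - 1*(-13186)) = 1/(-528) - (-20744 + 13186) = -1/528 - 1*(-7558) = -1/528 + 7558 = 3990623/528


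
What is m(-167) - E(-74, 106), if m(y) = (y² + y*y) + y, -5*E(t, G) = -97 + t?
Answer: 277884/5 ≈ 55577.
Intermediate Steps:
E(t, G) = 97/5 - t/5 (E(t, G) = -(-97 + t)/5 = 97/5 - t/5)
m(y) = y + 2*y² (m(y) = (y² + y²) + y = 2*y² + y = y + 2*y²)
m(-167) - E(-74, 106) = -167*(1 + 2*(-167)) - (97/5 - ⅕*(-74)) = -167*(1 - 334) - (97/5 + 74/5) = -167*(-333) - 1*171/5 = 55611 - 171/5 = 277884/5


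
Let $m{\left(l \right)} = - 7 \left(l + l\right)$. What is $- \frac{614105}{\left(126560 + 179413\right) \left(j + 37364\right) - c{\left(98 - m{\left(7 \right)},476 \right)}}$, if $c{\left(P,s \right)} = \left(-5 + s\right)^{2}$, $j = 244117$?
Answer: $- \frac{614105}{86125364172} \approx -7.1304 \cdot 10^{-6}$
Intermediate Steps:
$m{\left(l \right)} = - 14 l$ ($m{\left(l \right)} = - 7 \cdot 2 l = - 14 l$)
$- \frac{614105}{\left(126560 + 179413\right) \left(j + 37364\right) - c{\left(98 - m{\left(7 \right)},476 \right)}} = - \frac{614105}{\left(126560 + 179413\right) \left(244117 + 37364\right) - \left(-5 + 476\right)^{2}} = - \frac{614105}{305973 \cdot 281481 - 471^{2}} = - \frac{614105}{86125586013 - 221841} = - \frac{614105}{86125364172}$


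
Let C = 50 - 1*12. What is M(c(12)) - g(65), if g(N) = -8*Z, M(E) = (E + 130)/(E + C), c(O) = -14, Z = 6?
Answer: 317/6 ≈ 52.833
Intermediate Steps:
C = 38 (C = 50 - 12 = 38)
M(E) = (130 + E)/(38 + E) (M(E) = (E + 130)/(E + 38) = (130 + E)/(38 + E))
g(N) = -48 (g(N) = -8*6 = -48)
M(c(12)) - g(65) = (130 - 14)/(38 - 14) - 1*(-48) = 116/24 + 48 = (1/24)*116 + 48 = 29/6 + 48 = 317/6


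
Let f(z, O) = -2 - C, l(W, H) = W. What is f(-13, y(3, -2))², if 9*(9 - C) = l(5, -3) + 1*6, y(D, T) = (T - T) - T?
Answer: 7744/81 ≈ 95.605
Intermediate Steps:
y(D, T) = -T (y(D, T) = 0 - T = -T)
C = 70/9 (C = 9 - (5 + 1*6)/9 = 9 - (5 + 6)/9 = 9 - ⅑*11 = 9 - 11/9 = 70/9 ≈ 7.7778)
f(z, O) = -88/9 (f(z, O) = -2 - 1*70/9 = -2 - 70/9 = -88/9)
f(-13, y(3, -2))² = (-88/9)² = 7744/81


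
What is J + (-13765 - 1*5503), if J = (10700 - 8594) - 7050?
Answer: -24212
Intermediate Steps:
J = -4944 (J = 2106 - 7050 = -4944)
J + (-13765 - 1*5503) = -4944 + (-13765 - 1*5503) = -4944 + (-13765 - 5503) = -4944 - 19268 = -24212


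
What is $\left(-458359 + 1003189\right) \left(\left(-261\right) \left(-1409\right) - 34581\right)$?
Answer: $181519921440$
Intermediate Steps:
$\left(-458359 + 1003189\right) \left(\left(-261\right) \left(-1409\right) - 34581\right) = 544830 \left(367749 - 34581\right) = 544830 \cdot 333168 = 181519921440$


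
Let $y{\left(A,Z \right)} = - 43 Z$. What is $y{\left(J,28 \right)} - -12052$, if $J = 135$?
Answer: $10848$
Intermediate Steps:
$y{\left(J,28 \right)} - -12052 = \left(-43\right) 28 - -12052 = -1204 + 12052 = 10848$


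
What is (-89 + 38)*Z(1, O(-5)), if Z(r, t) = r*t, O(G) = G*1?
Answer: 255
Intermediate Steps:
O(G) = G
(-89 + 38)*Z(1, O(-5)) = (-89 + 38)*(1*(-5)) = -51*(-5) = 255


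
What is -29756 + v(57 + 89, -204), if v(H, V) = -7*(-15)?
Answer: -29651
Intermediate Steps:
v(H, V) = 105
-29756 + v(57 + 89, -204) = -29756 + 105 = -29651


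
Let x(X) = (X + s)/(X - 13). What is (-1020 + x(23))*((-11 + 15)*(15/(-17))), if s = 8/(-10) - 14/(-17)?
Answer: 5190258/1445 ≈ 3591.9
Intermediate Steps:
s = 2/85 (s = 8*(-⅒) - 14*(-1/17) = -⅘ + 14/17 = 2/85 ≈ 0.023529)
x(X) = (2/85 + X)/(-13 + X) (x(X) = (X + 2/85)/(X - 13) = (2/85 + X)/(-13 + X))
(-1020 + x(23))*((-11 + 15)*(15/(-17))) = (-1020 + (2/85 + 23)/(-13 + 23))*((-11 + 15)*(15/(-17))) = (-1020 + (1957/85)/10)*(4*(15*(-1/17))) = (-1020 + (⅒)*(1957/85))*(4*(-15/17)) = (-1020 + 1957/850)*(-60/17) = -865043/850*(-60/17) = 5190258/1445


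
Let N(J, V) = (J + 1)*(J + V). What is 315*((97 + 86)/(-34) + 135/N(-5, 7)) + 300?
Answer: -912705/136 ≈ -6711.1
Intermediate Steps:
N(J, V) = (1 + J)*(J + V)
315*((97 + 86)/(-34) + 135/N(-5, 7)) + 300 = 315*((97 + 86)/(-34) + 135/(-5 + 7 + (-5)² - 5*7)) + 300 = 315*(183*(-1/34) + 135/(-5 + 7 + 25 - 35)) + 300 = 315*(-183/34 + 135/(-8)) + 300 = 315*(-183/34 + 135*(-⅛)) + 300 = 315*(-183/34 - 135/8) + 300 = 315*(-3027/136) + 300 = -953505/136 + 300 = -912705/136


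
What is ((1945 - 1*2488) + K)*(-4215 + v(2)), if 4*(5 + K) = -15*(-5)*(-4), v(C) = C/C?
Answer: 2625322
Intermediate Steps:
v(C) = 1
K = -80 (K = -5 + (-15*(-5)*(-4))/4 = -5 + (75*(-4))/4 = -5 + (1/4)*(-300) = -5 - 75 = -80)
((1945 - 1*2488) + K)*(-4215 + v(2)) = ((1945 - 1*2488) - 80)*(-4215 + 1) = ((1945 - 2488) - 80)*(-4214) = (-543 - 80)*(-4214) = -623*(-4214) = 2625322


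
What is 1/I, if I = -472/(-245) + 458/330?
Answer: 8085/26797 ≈ 0.30171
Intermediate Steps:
I = 26797/8085 (I = -472*(-1/245) + 458*(1/330) = 472/245 + 229/165 = 26797/8085 ≈ 3.3144)
1/I = 1/(26797/8085) = 8085/26797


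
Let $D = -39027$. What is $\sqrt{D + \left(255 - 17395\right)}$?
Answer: $i \sqrt{56167} \approx 237.0 i$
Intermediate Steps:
$\sqrt{D + \left(255 - 17395\right)} = \sqrt{-39027 + \left(255 - 17395\right)} = \sqrt{-39027 - 17140} = \sqrt{-56167} = i \sqrt{56167}$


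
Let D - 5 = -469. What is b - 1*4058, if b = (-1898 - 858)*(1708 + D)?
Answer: -3432522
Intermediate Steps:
D = -464 (D = 5 - 469 = -464)
b = -3428464 (b = (-1898 - 858)*(1708 - 464) = -2756*1244 = -3428464)
b - 1*4058 = -3428464 - 1*4058 = -3428464 - 4058 = -3432522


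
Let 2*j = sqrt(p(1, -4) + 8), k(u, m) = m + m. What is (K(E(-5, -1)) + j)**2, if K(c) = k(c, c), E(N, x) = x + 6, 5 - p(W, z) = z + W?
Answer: 144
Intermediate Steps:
k(u, m) = 2*m
p(W, z) = 5 - W - z (p(W, z) = 5 - (z + W) = 5 - (W + z) = 5 + (-W - z) = 5 - W - z)
E(N, x) = 6 + x
K(c) = 2*c
j = 2 (j = sqrt((5 - 1*1 - 1*(-4)) + 8)/2 = sqrt((5 - 1 + 4) + 8)/2 = sqrt(8 + 8)/2 = sqrt(16)/2 = (1/2)*4 = 2)
(K(E(-5, -1)) + j)**2 = (2*(6 - 1) + 2)**2 = (2*5 + 2)**2 = (10 + 2)**2 = 12**2 = 144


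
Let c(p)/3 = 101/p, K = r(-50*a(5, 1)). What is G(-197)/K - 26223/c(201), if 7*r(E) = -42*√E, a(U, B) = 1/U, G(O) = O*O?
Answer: -1756941/101 + 38809*I*√10/60 ≈ -17395.0 + 2045.4*I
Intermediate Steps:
G(O) = O²
r(E) = -6*√E (r(E) = (-42*√E)/7 = -6*√E)
K = -6*I*√10 ≈ -18.974*I
c(p) = 303/p (c(p) = 3*(101/p) = 303/p)
G(-197)/K - 26223/c(201) = (-197)²/((-6*I*√10)) - 26223/(303/201) = 38809*(I*√10/60) - 26223/(303*(1/201)) = 38809*I*√10/60 - 26223/101/67 = 38809*I*√10/60 - 26223*67/101 = 38809*I*√10/60 - 1756941/101 = -1756941/101 + 38809*I*√10/60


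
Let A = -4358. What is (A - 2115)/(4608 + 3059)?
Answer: -6473/7667 ≈ -0.84427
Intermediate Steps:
(A - 2115)/(4608 + 3059) = (-4358 - 2115)/(4608 + 3059) = -6473/7667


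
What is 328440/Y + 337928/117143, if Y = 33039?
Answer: 16546416704/1290095859 ≈ 12.826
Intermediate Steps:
328440/Y + 337928/117143 = 328440/33039 + 337928/117143 = 328440*(1/33039) + 337928*(1/117143) = 109480/11013 + 337928/117143 = 16546416704/1290095859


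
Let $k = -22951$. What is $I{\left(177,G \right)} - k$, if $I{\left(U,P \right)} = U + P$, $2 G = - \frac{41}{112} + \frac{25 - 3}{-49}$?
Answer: $\frac{36264065}{1568} \approx 23128.0$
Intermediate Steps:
$G = - \frac{639}{1568}$ ($G = \frac{- \frac{41}{112} + \frac{25 - 3}{-49}}{2} = \frac{\left(-41\right) \frac{1}{112} + \left(25 - 3\right) \left(- \frac{1}{49}\right)}{2} = \frac{- \frac{41}{112} + 22 \left(- \frac{1}{49}\right)}{2} = \frac{- \frac{41}{112} - \frac{22}{49}}{2} = \frac{1}{2} \left(- \frac{639}{784}\right) = - \frac{639}{1568} \approx -0.40753$)
$I{\left(U,P \right)} = P + U$
$I{\left(177,G \right)} - k = \left(- \frac{639}{1568} + 177\right) - -22951 = \frac{276897}{1568} + 22951 = \frac{36264065}{1568}$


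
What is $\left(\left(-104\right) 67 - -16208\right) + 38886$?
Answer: $48126$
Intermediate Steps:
$\left(\left(-104\right) 67 - -16208\right) + 38886 = \left(-6968 + 16208\right) + 38886 = 9240 + 38886 = 48126$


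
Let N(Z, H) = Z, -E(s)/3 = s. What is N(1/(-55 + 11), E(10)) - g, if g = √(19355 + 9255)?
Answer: -1/44 - √28610 ≈ -169.17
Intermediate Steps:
g = √28610 ≈ 169.15
E(s) = -3*s
N(1/(-55 + 11), E(10)) - g = 1/(-55 + 11) - √28610 = 1/(-44) - √28610 = -1/44 - √28610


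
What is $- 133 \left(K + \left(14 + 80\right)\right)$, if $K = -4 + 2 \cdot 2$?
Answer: $-12502$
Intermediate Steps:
$K = 0$ ($K = -4 + 4 = 0$)
$- 133 \left(K + \left(14 + 80\right)\right) = - 133 \left(0 + \left(14 + 80\right)\right) = - 133 \left(0 + 94\right) = \left(-133\right) 94 = -12502$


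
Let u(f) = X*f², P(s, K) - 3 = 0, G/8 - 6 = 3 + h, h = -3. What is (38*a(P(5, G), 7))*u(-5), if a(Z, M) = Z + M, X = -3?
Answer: -28500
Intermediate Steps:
G = 48 (G = 48 + 8*(3 - 3) = 48 + 8*0 = 48 + 0 = 48)
P(s, K) = 3 (P(s, K) = 3 + 0 = 3)
u(f) = -3*f²
a(Z, M) = M + Z
(38*a(P(5, G), 7))*u(-5) = (38*(7 + 3))*(-3*(-5)²) = (38*10)*(-3*25) = 380*(-75) = -28500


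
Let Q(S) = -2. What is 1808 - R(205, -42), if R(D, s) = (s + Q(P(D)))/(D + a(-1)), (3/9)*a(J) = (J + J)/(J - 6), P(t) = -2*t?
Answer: 236876/131 ≈ 1808.2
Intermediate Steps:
a(J) = 6*J/(-6 + J) (a(J) = 3*((J + J)/(J - 6)) = 3*((2*J)/(-6 + J)) = 3*(2*J/(-6 + J)) = 6*J/(-6 + J))
R(D, s) = (-2 + s)/(6/7 + D) (R(D, s) = (s - 2)/(D + 6*(-1)/(-6 - 1)) = (-2 + s)/(D + 6*(-1)/(-7)) = (-2 + s)/(D + 6*(-1)*(-1/7)) = (-2 + s)/(D + 6/7) = (-2 + s)/(6/7 + D))
1808 - R(205, -42) = 1808 - 7*(-2 - 42)/(6 + 7*205) = 1808 - 7*(-44)/(6 + 1435) = 1808 - 7*(-44)/1441 = 1808 - 1*(-28/131) = 1808 + 28/131 = 236876/131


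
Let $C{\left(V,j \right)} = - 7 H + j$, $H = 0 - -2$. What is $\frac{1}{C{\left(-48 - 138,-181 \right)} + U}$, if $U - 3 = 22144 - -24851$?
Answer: $\frac{1}{46803} \approx 2.1366 \cdot 10^{-5}$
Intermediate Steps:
$H = 2$ ($H = 0 + 2 = 2$)
$U = 46998$ ($U = 3 + \left(22144 - -24851\right) = 3 + \left(22144 + 24851\right) = 3 + 46995 = 46998$)
$C{\left(V,j \right)} = -14 + j$ ($C{\left(V,j \right)} = \left(-7\right) 2 + j = -14 + j$)
$\frac{1}{C{\left(-48 - 138,-181 \right)} + U} = \frac{1}{\left(-14 - 181\right) + 46998} = \frac{1}{-195 + 46998} = \frac{1}{46803}$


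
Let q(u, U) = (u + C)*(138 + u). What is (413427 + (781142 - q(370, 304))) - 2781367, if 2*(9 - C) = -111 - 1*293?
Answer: -1881946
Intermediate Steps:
C = 211 (C = 9 - (-111 - 1*293)/2 = 9 - (-111 - 293)/2 = 9 - ½*(-404) = 9 + 202 = 211)
q(u, U) = (138 + u)*(211 + u) (q(u, U) = (u + 211)*(138 + u) = (211 + u)*(138 + u) = (138 + u)*(211 + u))
(413427 + (781142 - q(370, 304))) - 2781367 = (413427 + (781142 - (29118 + 370² + 349*370))) - 2781367 = (413427 + (781142 - (29118 + 136900 + 129130))) - 2781367 = (413427 + (781142 - 1*295148)) - 2781367 = (413427 + (781142 - 295148)) - 2781367 = (413427 + 485994) - 2781367 = 899421 - 2781367 = -1881946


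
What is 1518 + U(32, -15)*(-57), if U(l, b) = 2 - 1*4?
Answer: 1632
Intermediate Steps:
U(l, b) = -2 (U(l, b) = 2 - 4 = -2)
1518 + U(32, -15)*(-57) = 1518 - 2*(-57) = 1518 + 114 = 1632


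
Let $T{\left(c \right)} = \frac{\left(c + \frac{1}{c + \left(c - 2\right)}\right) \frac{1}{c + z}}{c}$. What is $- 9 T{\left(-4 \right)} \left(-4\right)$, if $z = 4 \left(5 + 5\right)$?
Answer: $\frac{41}{40} \approx 1.025$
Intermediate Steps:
$z = 40$ ($z = 4 \cdot 10 = 40$)
$T{\left(c \right)} = \frac{c + \frac{1}{-2 + 2 c}}{c \left(40 + c\right)}$ ($T{\left(c \right)} = \frac{\left(c + \frac{1}{c + \left(c - 2\right)}\right) \frac{1}{c + 40}}{c} = \frac{\left(c + \frac{1}{c + \left(-2 + c\right)}\right) \frac{1}{40 + c}}{c} = \frac{\left(c + \frac{1}{-2 + 2 c}\right) \frac{1}{40 + c}}{c} = \frac{\frac{1}{40 + c} \left(c + \frac{1}{-2 + 2 c}\right)}{c} = \frac{c + \frac{1}{-2 + 2 c}}{c \left(40 + c\right)}$)
$- 9 T{\left(-4 \right)} \left(-4\right) = - 9 \frac{\frac{1}{2} + \left(-4\right)^{2} - -4}{\left(-4\right) \left(-40 + \left(-4\right)^{2} + 39 \left(-4\right)\right)} \left(-4\right) = - 9 \left(- \frac{\frac{1}{2} + 16 + 4}{4 \left(-40 + 16 - 156\right)}\right) \left(-4\right) = - 9 \left(\left(- \frac{1}{4}\right) \frac{1}{-180} \cdot \frac{41}{2}\right) \left(-4\right) = - 9 \left(\left(- \frac{1}{4}\right) \left(- \frac{1}{180}\right) \frac{41}{2}\right) \left(-4\right) = \left(-9\right) \frac{41}{1440} \left(-4\right) = \left(- \frac{41}{160}\right) \left(-4\right) = \frac{41}{40}$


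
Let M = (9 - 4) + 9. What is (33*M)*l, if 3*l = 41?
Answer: 6314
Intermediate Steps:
l = 41/3 (l = (⅓)*41 = 41/3 ≈ 13.667)
M = 14 (M = 5 + 9 = 14)
(33*M)*l = (33*14)*(41/3) = 462*(41/3) = 6314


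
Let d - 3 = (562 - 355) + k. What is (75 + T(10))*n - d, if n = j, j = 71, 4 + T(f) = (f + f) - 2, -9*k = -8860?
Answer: 46121/9 ≈ 5124.6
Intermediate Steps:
k = 8860/9 (k = -1/9*(-8860) = 8860/9 ≈ 984.44)
T(f) = -6 + 2*f (T(f) = -4 + ((f + f) - 2) = -4 + (2*f - 2) = -4 + (-2 + 2*f) = -6 + 2*f)
n = 71
d = 10750/9 (d = 3 + ((562 - 355) + 8860/9) = 3 + (207 + 8860/9) = 3 + 10723/9 = 10750/9 ≈ 1194.4)
(75 + T(10))*n - d = (75 + (-6 + 2*10))*71 - 1*10750/9 = (75 + (-6 + 20))*71 - 10750/9 = (75 + 14)*71 - 10750/9 = 89*71 - 10750/9 = 6319 - 10750/9 = 46121/9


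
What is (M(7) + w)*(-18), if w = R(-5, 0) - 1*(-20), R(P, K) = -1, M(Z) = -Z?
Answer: -216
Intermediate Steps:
w = 19 (w = -1 - 1*(-20) = -1 + 20 = 19)
(M(7) + w)*(-18) = (-1*7 + 19)*(-18) = (-7 + 19)*(-18) = 12*(-18) = -216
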